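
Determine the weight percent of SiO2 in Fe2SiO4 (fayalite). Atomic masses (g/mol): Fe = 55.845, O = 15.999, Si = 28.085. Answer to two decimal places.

29.49 wt%

Formula mass = 203.771 g/mol.
1 Si → 1.0000 mol SiO2 per formula unit; M(SiO2) = 60.083, so SiO2 mass = 60.083 g.
60.083/203.771 × 100 = 29.49 wt%.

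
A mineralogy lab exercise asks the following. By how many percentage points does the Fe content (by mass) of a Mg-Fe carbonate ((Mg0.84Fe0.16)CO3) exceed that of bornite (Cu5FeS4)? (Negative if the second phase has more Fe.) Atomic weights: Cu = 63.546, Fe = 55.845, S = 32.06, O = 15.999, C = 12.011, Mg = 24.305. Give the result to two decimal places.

-1.13 percentage points

M((Mg0.84Fe0.16)CO3) = 89.359 g/mol, so wt% Fe = 8.935/89.359 × 100 = 10.00%.
M(Cu5FeS4) = 501.815 g/mol, so wt% Fe = 55.845/501.815 × 100 = 11.13%.
10.00 − 11.13 = -1.13 pp.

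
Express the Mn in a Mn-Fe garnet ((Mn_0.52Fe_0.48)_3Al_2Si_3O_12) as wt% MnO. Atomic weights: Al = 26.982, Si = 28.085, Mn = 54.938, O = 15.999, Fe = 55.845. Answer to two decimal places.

22.30 wt%

Molar mass of (Mn_0.52Fe_0.48)_3Al_2Si_3O_12 = 1.56·54.938 + 1.44·55.845 + 2·26.982 + 3·28.085 + 12·15.999 = 496.327 g/mol.
Each formula unit contains 1.56 Mn, equivalent to 1.56/1 = 1.5600 mol MnO.
M(MnO) = 1×54.938 + 1×15.999 = 70.937 g/mol.
Mass of MnO per formula unit = 1.5600 × 70.937 = 110.662 g.
MnO wt% = 110.662 / 496.327 × 100 = 22.30%.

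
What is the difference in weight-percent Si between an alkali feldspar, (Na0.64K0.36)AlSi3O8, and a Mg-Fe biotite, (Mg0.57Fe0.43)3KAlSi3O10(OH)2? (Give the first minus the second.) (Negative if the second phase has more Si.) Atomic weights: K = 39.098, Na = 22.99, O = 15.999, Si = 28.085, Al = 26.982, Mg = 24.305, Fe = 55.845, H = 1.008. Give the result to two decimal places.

M((Na0.64K0.36)AlSi3O8) = 268.018 g/mol, so wt% Si = 84.255/268.018 × 100 = 31.44%.
M((Mg0.57Fe0.43)3KAlSi3O10(OH)2) = 457.941 g/mol, so wt% Si = 84.255/457.941 × 100 = 18.40%.
31.44 − 18.40 = 13.04 pp.

13.04 percentage points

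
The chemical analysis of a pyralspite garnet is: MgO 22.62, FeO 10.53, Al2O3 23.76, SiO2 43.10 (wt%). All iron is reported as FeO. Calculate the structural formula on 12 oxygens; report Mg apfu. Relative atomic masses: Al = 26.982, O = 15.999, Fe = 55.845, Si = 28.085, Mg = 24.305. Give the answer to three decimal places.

22.62 wt% MgO ÷ 40.304 g/mol = 0.56123 mol, giving 0.56123 Mg and 0.56123 O.
10.53 wt% FeO ÷ 71.844 g/mol = 0.14657 mol, giving 0.14657 Fe and 0.14657 O.
23.76 wt% Al2O3 ÷ 101.961 g/mol = 0.23303 mol, giving 0.46606 Al and 0.69909 O.
43.10 wt% SiO2 ÷ 60.083 g/mol = 0.71734 mol, giving 0.71734 Si and 1.43468 O.
Oxygen sums to 2.84157; scaling by 12/2.84157 = 4.22302 puts the formula on 12 O.
Mg: 0.56123 × 4.22302 = 2.370 atoms per formula unit.

2.370 Mg apfu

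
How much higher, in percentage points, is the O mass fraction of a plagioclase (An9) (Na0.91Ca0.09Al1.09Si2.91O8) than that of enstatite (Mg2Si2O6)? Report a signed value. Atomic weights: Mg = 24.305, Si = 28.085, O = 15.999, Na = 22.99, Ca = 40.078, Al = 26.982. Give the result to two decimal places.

M(Na0.91Ca0.09Al1.09Si2.91O8) = 263.658 g/mol, so wt% O = 127.992/263.658 × 100 = 48.54%.
M(Mg2Si2O6) = 200.774 g/mol, so wt% O = 95.994/200.774 × 100 = 47.81%.
48.54 − 47.81 = 0.73 pp.

0.73 percentage points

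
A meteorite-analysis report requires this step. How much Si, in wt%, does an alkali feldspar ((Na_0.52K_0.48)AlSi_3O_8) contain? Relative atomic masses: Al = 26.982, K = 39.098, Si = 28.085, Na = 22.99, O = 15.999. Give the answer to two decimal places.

Formula mass = 0.52*22.99 + 0.48*39.098 + 1*26.982 + 3*28.085 + 8*15.999 = 269.951 g/mol, of which 84.255 g is Si.
So Si makes up 84.255/269.951 = 0.3121 of the mass, i.e. 31.21%.

31.21 wt%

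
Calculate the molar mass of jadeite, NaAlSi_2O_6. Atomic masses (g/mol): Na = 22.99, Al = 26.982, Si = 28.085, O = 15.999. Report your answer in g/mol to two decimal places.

202.14 g/mol

M = 1×22.99 + 1×26.982 + 2×28.085 + 6×15.999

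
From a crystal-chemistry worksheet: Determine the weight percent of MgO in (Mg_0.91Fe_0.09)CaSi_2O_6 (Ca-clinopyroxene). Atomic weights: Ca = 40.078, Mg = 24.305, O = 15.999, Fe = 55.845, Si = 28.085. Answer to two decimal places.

M((Mg_0.91Fe_0.09)CaSi_2O_6) = 219.386 g/mol; M(MgO) = 40.304 g/mol.
Moles MgO per formula unit = 0.91 Mg ÷ 1 = 0.9100.
MgO fraction = (0.9100 × 40.304) / 219.386 = 36.677/219.386 = 0.1672.

16.72 wt%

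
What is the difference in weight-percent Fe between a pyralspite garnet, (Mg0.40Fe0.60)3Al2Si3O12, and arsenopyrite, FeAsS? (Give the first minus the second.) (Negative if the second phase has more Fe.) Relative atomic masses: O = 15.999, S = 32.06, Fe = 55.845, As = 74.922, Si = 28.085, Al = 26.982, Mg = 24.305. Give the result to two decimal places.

-12.44 percentage points

First mineral: 100.521 g Fe in 459.894 g formula = 21.86 wt% Fe.
Second mineral: 55.845 g Fe in 162.827 g formula = 34.30 wt% Fe.
21.86% − 34.30% gives a difference of -12.44 percentage points.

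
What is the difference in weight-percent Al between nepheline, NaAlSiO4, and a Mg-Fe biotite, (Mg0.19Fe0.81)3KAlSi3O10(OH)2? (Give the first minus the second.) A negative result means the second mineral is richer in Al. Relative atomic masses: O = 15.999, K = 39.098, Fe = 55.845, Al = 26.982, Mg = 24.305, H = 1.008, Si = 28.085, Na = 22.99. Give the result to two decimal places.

Al in NaAlSiO4: molar mass 142.053 g/mol; 1×26.982 = 26.982 g → 18.99 wt%.
Al in (Mg0.19Fe0.81)3KAlSi3O10(OH)2: molar mass 493.896 g/mol; 1×26.982 = 26.982 g → 5.46 wt%.
Difference = 18.99 − 5.46 = 13.53 percentage points.

13.53 percentage points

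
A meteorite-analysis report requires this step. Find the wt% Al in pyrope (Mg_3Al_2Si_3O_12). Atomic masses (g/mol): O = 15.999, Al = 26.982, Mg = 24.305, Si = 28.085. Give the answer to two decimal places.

13.39 wt%

Formula mass = 3·24.305 + 2·26.982 + 3·28.085 + 12·15.999 = 403.122 g/mol, of which 53.964 g is Al.
So Al makes up 53.964/403.122 = 0.1339 of the mass, i.e. 13.39%.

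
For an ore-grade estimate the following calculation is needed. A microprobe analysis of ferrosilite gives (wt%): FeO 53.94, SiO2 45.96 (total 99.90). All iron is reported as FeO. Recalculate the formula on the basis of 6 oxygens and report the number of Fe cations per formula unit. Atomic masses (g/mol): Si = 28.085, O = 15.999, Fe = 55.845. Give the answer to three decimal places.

FeO: 53.94/71.844 = 0.75079 mol → 0.75079 mol Fe, 0.75079 mol O.
SiO2: 45.96/60.083 = 0.76494 mol → 0.76494 mol Si, 1.52988 mol O.
Total oxygen = 2.28067 mol. Normalization factor = 6/2.28067 = 2.63081.
Fe per 6 O = 0.75079 × 2.63081 = 1.975.

1.975 Fe apfu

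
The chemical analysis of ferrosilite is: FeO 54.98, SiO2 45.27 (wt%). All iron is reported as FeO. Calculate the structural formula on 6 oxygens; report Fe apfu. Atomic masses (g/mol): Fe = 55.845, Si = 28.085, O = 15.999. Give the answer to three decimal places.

2.021 Fe apfu

FeO (M=71.844): mol = 0.76527; Fe = 0.76527, O = 0.76527.
SiO2 (M=60.083): mol = 0.75346; Si = 0.75346, O = 1.50692.
ΣO = 2.27219; factor = 6/ΣO = 2.64062.
Fe apfu = 0.76527 × 2.64062 = 2.021.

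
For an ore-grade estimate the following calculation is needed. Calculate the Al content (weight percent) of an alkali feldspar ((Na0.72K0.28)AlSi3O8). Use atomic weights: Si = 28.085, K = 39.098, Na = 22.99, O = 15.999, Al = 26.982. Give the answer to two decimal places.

10.12 weight percent

Molar mass of (Na0.72K0.28)AlSi3O8: 0.72×22.99 + 0.28×39.098 + 1×26.982 + 3×28.085 + 8×15.999 = 266.729 g/mol.
Mass of Al per formula unit: 1 × 26.982 = 26.982 g.
Weight fraction Al = 26.982 / 266.729 = 0.1012.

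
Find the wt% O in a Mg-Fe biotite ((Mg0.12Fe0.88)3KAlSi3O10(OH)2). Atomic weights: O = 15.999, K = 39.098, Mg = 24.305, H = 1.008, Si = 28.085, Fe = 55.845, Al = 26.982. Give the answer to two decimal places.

Formula mass = 0.36×24.305 + 2.64×55.845 + 1×39.098 + 1×26.982 + 3×28.085 + 12×15.999 + 2×1.008 = 500.520 g/mol, of which 191.988 g is O.
So O makes up 191.988/500.520 = 0.3836 of the mass, i.e. 38.36%.

38.36 mass %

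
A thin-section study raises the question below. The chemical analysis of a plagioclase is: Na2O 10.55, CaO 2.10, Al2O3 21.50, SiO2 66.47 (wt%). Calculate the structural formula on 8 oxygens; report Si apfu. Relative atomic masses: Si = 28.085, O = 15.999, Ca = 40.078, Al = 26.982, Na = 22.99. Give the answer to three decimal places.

2.899 Si apfu

Na2O (M=61.979): mol = 0.17022; Na = 0.34044, O = 0.17022.
CaO (M=56.077): mol = 0.03745; Ca = 0.03745, O = 0.03745.
Al2O3 (M=101.961): mol = 0.21086; Al = 0.42172, O = 0.63258.
SiO2 (M=60.083): mol = 1.10630; Si = 1.10630, O = 2.21260.
ΣO = 3.05285; factor = 8/ΣO = 2.62050.
Si apfu = 1.10630 × 2.62050 = 2.899.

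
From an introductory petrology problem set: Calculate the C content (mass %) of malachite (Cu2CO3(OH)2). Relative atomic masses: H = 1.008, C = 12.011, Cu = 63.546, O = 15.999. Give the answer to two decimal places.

5.43 mass %

Formula mass = 2*63.546 + 1*12.011 + 5*15.999 + 2*1.008 = 221.114 g/mol, of which 12.011 g is C.
So C makes up 12.011/221.114 = 0.0543 of the mass, i.e. 5.43%.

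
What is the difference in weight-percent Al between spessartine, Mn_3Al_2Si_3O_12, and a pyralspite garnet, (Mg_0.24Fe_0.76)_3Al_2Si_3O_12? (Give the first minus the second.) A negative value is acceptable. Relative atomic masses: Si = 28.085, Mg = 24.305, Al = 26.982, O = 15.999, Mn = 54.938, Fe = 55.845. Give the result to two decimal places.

M(Mn_3Al_2Si_3O_12) = 495.021 g/mol, so wt% Al = 53.964/495.021 × 100 = 10.90%.
M((Mg_0.24Fe_0.76)_3Al_2Si_3O_12) = 475.033 g/mol, so wt% Al = 53.964/475.033 × 100 = 11.36%.
10.90 − 11.36 = -0.46 pp.

-0.46 percentage points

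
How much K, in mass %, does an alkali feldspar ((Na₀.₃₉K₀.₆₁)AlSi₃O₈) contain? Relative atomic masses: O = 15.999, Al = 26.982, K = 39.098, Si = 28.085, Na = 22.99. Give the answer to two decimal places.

8.77 mass %

M((Na₀.₃₉K₀.₆₁)AlSi₃O₈) = 272.045 g/mol.
K contributes 0.61 × 39.098 = 23.850 g per mole.
23.850/272.045 = 0.0877 → 8.77%.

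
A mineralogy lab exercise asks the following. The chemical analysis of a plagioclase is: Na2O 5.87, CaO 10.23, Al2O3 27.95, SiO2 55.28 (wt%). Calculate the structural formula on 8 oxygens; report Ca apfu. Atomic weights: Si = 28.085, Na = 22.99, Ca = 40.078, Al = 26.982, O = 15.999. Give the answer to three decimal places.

Na2O (M=61.979): mol = 0.09471; Na = 0.18942, O = 0.09471.
CaO (M=56.077): mol = 0.18243; Ca = 0.18243, O = 0.18243.
Al2O3 (M=101.961): mol = 0.27412; Al = 0.54824, O = 0.82236.
SiO2 (M=60.083): mol = 0.92006; Si = 0.92006, O = 1.84012.
ΣO = 2.93962; factor = 8/ΣO = 2.72144.
Ca apfu = 0.18243 × 2.72144 = 0.496.

0.496 Ca apfu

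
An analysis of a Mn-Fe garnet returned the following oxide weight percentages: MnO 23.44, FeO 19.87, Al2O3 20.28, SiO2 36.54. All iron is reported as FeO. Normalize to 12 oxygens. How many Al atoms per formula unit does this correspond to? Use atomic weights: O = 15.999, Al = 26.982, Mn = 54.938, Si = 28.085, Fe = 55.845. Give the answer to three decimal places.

MnO: 23.44/70.937 = 0.33043 mol → 0.33043 mol Mn, 0.33043 mol O.
FeO: 19.87/71.844 = 0.27657 mol → 0.27657 mol Fe, 0.27657 mol O.
Al2O3: 20.28/101.961 = 0.19890 mol → 0.39780 mol Al, 0.59670 mol O.
SiO2: 36.54/60.083 = 0.60816 mol → 0.60816 mol Si, 1.21632 mol O.
Total oxygen = 2.42002 mol. Normalization factor = 12/2.42002 = 4.95864.
Al per 12 O = 0.39780 × 4.95864 = 1.973.

1.973 Al apfu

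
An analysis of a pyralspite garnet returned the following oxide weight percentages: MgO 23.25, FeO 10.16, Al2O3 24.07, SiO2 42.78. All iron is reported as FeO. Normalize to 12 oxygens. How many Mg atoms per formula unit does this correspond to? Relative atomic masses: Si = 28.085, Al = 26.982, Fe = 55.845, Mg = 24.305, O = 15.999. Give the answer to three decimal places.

2.428 Mg apfu

MgO: 23.25/40.304 = 0.57687 mol → 0.57687 mol Mg, 0.57687 mol O.
FeO: 10.16/71.844 = 0.14142 mol → 0.14142 mol Fe, 0.14142 mol O.
Al2O3: 24.07/101.961 = 0.23607 mol → 0.47214 mol Al, 0.70821 mol O.
SiO2: 42.78/60.083 = 0.71202 mol → 0.71202 mol Si, 1.42404 mol O.
Total oxygen = 2.85054 mol. Normalization factor = 12/2.85054 = 4.20973.
Mg per 12 O = 0.57687 × 4.20973 = 2.428.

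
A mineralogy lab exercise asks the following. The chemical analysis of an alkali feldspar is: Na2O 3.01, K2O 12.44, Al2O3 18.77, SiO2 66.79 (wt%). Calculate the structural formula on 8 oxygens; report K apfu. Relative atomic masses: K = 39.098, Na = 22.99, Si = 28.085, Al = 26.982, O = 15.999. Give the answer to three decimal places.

3.01 wt% Na2O ÷ 61.979 g/mol = 0.04856 mol, giving 0.09712 Na and 0.04856 O.
12.44 wt% K2O ÷ 94.195 g/mol = 0.13207 mol, giving 0.26414 K and 0.13207 O.
18.77 wt% Al2O3 ÷ 101.961 g/mol = 0.18409 mol, giving 0.36818 Al and 0.55227 O.
66.79 wt% SiO2 ÷ 60.083 g/mol = 1.11163 mol, giving 1.11163 Si and 2.22326 O.
Oxygen sums to 2.95616; scaling by 8/2.95616 = 2.70621 puts the formula on 8 O.
K: 0.26414 × 2.70621 = 0.715 atoms per formula unit.

0.715 K apfu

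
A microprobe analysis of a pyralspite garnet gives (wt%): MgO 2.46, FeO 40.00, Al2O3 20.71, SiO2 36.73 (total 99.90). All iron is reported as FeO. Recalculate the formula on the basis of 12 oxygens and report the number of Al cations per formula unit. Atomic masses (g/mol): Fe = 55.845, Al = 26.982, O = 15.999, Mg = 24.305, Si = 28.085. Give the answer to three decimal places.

2.46 wt% MgO ÷ 40.304 g/mol = 0.06104 mol, giving 0.06104 Mg and 0.06104 O.
40.00 wt% FeO ÷ 71.844 g/mol = 0.55676 mol, giving 0.55676 Fe and 0.55676 O.
20.71 wt% Al2O3 ÷ 101.961 g/mol = 0.20312 mol, giving 0.40624 Al and 0.60936 O.
36.73 wt% SiO2 ÷ 60.083 g/mol = 0.61132 mol, giving 0.61132 Si and 1.22264 O.
Oxygen sums to 2.44980; scaling by 12/2.44980 = 4.89836 puts the formula on 12 O.
Al: 0.40624 × 4.89836 = 1.990 atoms per formula unit.

1.990 Al apfu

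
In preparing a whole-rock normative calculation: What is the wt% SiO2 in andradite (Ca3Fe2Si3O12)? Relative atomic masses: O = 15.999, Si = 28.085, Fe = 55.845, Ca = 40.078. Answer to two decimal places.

Formula mass = 508.167 g/mol.
3 Si → 3.0000 mol SiO2 per formula unit; M(SiO2) = 60.083, so SiO2 mass = 180.249 g.
180.249/508.167 × 100 = 35.47 wt%.

35.47 wt%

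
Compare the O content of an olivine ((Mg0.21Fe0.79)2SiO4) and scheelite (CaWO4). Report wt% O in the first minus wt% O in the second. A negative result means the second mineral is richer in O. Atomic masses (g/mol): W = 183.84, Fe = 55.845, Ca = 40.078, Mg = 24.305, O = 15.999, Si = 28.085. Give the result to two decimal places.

First mineral: 63.996 g O in 190.524 g formula = 33.59 wt% O.
Second mineral: 63.996 g O in 287.914 g formula = 22.23 wt% O.
33.59% − 22.23% gives a difference of 11.36 percentage points.

11.36 percentage points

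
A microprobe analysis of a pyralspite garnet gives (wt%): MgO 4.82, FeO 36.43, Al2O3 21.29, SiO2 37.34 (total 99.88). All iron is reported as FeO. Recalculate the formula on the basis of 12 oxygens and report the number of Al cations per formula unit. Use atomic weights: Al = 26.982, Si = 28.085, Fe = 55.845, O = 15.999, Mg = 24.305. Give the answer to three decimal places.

2.008 Al apfu

MgO: 4.82/40.304 = 0.11959 mol → 0.11959 mol Mg, 0.11959 mol O.
FeO: 36.43/71.844 = 0.50707 mol → 0.50707 mol Fe, 0.50707 mol O.
Al2O3: 21.29/101.961 = 0.20881 mol → 0.41762 mol Al, 0.62643 mol O.
SiO2: 37.34/60.083 = 0.62147 mol → 0.62147 mol Si, 1.24294 mol O.
Total oxygen = 2.49603 mol. Normalization factor = 12/2.49603 = 4.80763.
Al per 12 O = 0.41762 × 4.80763 = 2.008.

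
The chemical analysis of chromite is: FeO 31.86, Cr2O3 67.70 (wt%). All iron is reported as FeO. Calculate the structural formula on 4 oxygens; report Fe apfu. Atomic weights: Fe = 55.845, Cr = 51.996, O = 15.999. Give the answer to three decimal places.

0.997 Fe apfu

FeO (M=71.844): mol = 0.44346; Fe = 0.44346, O = 0.44346.
Cr2O3 (M=151.989): mol = 0.44543; Cr = 0.89086, O = 1.33629.
ΣO = 1.77975; factor = 4/ΣO = 2.24751.
Fe apfu = 0.44346 × 2.24751 = 0.997.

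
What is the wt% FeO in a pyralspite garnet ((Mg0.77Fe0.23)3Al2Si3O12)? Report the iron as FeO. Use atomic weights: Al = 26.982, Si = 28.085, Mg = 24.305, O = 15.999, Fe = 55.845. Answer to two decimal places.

11.67 wt%

Formula mass = 424.885 g/mol.
0.69 Fe → 0.6900 mol FeO per formula unit; M(FeO) = 71.844, so FeO mass = 49.572 g.
49.572/424.885 × 100 = 11.67 wt%.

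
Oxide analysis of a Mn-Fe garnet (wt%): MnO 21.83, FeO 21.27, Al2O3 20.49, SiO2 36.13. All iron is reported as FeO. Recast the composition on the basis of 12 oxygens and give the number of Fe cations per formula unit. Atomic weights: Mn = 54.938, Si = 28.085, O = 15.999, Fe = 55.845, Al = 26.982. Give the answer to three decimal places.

21.83 wt% MnO ÷ 70.937 g/mol = 0.30774 mol, giving 0.30774 Mn and 0.30774 O.
21.27 wt% FeO ÷ 71.844 g/mol = 0.29606 mol, giving 0.29606 Fe and 0.29606 O.
20.49 wt% Al2O3 ÷ 101.961 g/mol = 0.20096 mol, giving 0.40192 Al and 0.60288 O.
36.13 wt% SiO2 ÷ 60.083 g/mol = 0.60133 mol, giving 0.60133 Si and 1.20266 O.
Oxygen sums to 2.40934; scaling by 12/2.40934 = 4.98062 puts the formula on 12 O.
Fe: 0.29606 × 4.98062 = 1.475 atoms per formula unit.

1.475 Fe apfu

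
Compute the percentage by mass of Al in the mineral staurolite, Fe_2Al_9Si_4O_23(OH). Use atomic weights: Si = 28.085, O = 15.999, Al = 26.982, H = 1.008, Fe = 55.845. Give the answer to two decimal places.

Formula mass = 2·55.845 + 9·26.982 + 4·28.085 + 24·15.999 + 1·1.008 = 851.852 g/mol, of which 242.838 g is Al.
So Al makes up 242.838/851.852 = 0.2851 of the mass, i.e. 28.51%.

28.51 wt%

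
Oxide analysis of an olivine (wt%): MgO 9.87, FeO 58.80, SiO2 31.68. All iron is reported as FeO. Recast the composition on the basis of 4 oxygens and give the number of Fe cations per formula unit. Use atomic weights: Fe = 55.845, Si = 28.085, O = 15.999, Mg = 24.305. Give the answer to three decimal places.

MgO: 9.87/40.304 = 0.24489 mol → 0.24489 mol Mg, 0.24489 mol O.
FeO: 58.80/71.844 = 0.81844 mol → 0.81844 mol Fe, 0.81844 mol O.
SiO2: 31.68/60.083 = 0.52727 mol → 0.52727 mol Si, 1.05454 mol O.
Total oxygen = 2.11787 mol. Normalization factor = 4/2.11787 = 1.88869.
Fe per 4 O = 0.81844 × 1.88869 = 1.546.

1.546 Fe apfu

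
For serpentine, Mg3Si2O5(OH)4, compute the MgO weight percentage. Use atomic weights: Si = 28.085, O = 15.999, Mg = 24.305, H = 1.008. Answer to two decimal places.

43.63 wt%

Formula mass = 277.108 g/mol.
3 Mg → 3.0000 mol MgO per formula unit; M(MgO) = 40.304, so MgO mass = 120.912 g.
120.912/277.108 × 100 = 43.63 wt%.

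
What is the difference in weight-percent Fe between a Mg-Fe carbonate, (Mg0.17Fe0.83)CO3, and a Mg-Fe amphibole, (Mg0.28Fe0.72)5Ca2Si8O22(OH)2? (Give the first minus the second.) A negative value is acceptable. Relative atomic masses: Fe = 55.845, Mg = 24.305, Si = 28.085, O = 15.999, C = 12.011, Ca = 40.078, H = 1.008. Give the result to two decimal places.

20.24 percentage points

Fe in (Mg0.17Fe0.83)CO3: molar mass 110.491 g/mol; 0.83×55.845 = 46.351 g → 41.95 wt%.
Fe in (Mg0.28Fe0.72)5Ca2Si8O22(OH)2: molar mass 925.897 g/mol; 3.60×55.845 = 201.042 g → 21.71 wt%.
Difference = 41.95 − 21.71 = 20.24 percentage points.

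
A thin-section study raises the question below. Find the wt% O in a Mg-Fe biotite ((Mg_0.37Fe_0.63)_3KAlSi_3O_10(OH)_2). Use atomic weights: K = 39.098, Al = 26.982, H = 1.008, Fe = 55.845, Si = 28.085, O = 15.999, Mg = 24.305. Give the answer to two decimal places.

40.26 weight percent

M((Mg_0.37Fe_0.63)_3KAlSi_3O_10(OH)_2) = 476.865 g/mol.
O contributes 12 × 15.999 = 191.988 g per mole.
191.988/476.865 = 0.4026 → 40.26%.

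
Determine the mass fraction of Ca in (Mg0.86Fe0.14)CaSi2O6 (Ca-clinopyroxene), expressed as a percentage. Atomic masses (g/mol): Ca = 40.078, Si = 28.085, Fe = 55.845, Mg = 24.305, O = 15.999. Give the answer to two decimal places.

18.14 wt%

Molar mass of (Mg0.86Fe0.14)CaSi2O6: 0.86×24.305 + 0.14×55.845 + 1×40.078 + 2×28.085 + 6×15.999 = 220.963 g/mol.
Mass of Ca per formula unit: 1 × 40.078 = 40.078 g.
Weight fraction Ca = 40.078 / 220.963 = 0.1814.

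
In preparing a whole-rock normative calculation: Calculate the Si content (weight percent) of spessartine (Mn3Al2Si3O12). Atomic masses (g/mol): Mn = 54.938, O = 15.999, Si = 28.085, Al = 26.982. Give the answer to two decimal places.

Molar mass of Mn3Al2Si3O12: 3*54.938 + 2*26.982 + 3*28.085 + 12*15.999 = 495.021 g/mol.
Mass of Si per formula unit: 3 × 28.085 = 84.255 g.
Weight fraction Si = 84.255 / 495.021 = 0.1702.

17.02 weight percent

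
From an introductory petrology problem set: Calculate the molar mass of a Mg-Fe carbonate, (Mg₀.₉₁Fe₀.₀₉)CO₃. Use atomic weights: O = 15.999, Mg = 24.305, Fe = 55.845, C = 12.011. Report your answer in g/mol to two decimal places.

87.15 g/mol

M = 0.91×24.305 + 0.09×55.845 + 1×12.011 + 3×15.999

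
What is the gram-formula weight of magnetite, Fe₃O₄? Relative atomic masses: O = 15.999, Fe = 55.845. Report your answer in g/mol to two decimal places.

The formula mass is the sum 3*55.845 + 4*15.999.

231.53 g/mol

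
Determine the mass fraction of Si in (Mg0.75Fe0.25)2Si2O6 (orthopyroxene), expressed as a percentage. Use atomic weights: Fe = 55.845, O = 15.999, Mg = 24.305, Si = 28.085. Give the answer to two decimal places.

25.94 wt%

Molar mass of (Mg0.75Fe0.25)2Si2O6: 1.50·24.305 + 0.50·55.845 + 2·28.085 + 6·15.999 = 216.544 g/mol.
Mass of Si per formula unit: 2 × 28.085 = 56.170 g.
Weight fraction Si = 56.170 / 216.544 = 0.2594.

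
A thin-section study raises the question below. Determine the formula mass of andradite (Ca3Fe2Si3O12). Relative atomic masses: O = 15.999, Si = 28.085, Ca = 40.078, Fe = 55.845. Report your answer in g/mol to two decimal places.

The formula mass is the sum 3×40.078 + 2×55.845 + 3×28.085 + 12×15.999.

508.17 g/mol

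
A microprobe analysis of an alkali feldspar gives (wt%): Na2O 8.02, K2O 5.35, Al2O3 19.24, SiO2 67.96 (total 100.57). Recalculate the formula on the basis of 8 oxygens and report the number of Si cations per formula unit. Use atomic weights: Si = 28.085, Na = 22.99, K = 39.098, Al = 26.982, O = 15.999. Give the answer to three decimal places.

3.002 Si apfu

Na2O (M=61.979): mol = 0.12940; Na = 0.25880, O = 0.12940.
K2O (M=94.195): mol = 0.05680; K = 0.11360, O = 0.05680.
Al2O3 (M=101.961): mol = 0.18870; Al = 0.37740, O = 0.56610.
SiO2 (M=60.083): mol = 1.13110; Si = 1.13110, O = 2.26220.
ΣO = 3.01450; factor = 8/ΣO = 2.65384.
Si apfu = 1.13110 × 2.65384 = 3.002.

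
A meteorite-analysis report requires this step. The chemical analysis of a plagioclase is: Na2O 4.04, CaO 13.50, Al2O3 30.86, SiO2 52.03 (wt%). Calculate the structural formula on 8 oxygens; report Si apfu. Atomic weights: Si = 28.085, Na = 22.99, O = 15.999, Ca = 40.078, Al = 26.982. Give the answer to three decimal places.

2.352 Si apfu

Na2O (M=61.979): mol = 0.06518; Na = 0.13036, O = 0.06518.
CaO (M=56.077): mol = 0.24074; Ca = 0.24074, O = 0.24074.
Al2O3 (M=101.961): mol = 0.30266; Al = 0.60532, O = 0.90798.
SiO2 (M=60.083): mol = 0.86597; Si = 0.86597, O = 1.73194.
ΣO = 2.94584; factor = 8/ΣO = 2.71569.
Si apfu = 0.86597 × 2.71569 = 2.352.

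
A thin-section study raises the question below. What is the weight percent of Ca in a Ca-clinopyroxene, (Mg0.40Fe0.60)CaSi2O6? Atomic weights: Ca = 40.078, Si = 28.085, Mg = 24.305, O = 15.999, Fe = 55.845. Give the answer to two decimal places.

17.02 weight percent

Molar mass of (Mg0.40Fe0.60)CaSi2O6: 0.40×24.305 + 0.60×55.845 + 1×40.078 + 2×28.085 + 6×15.999 = 235.471 g/mol.
Mass of Ca per formula unit: 1 × 40.078 = 40.078 g.
Weight fraction Ca = 40.078 / 235.471 = 0.1702.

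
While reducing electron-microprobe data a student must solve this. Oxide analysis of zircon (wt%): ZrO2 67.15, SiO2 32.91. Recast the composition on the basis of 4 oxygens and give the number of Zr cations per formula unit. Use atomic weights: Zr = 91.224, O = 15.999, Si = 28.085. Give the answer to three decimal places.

ZrO2 (M=123.222): mol = 0.54495; Zr = 0.54495, O = 1.08990.
SiO2 (M=60.083): mol = 0.54774; Si = 0.54774, O = 1.09548.
ΣO = 2.18538; factor = 4/ΣO = 1.83035.
Zr apfu = 0.54495 × 1.83035 = 0.997.

0.997 Zr apfu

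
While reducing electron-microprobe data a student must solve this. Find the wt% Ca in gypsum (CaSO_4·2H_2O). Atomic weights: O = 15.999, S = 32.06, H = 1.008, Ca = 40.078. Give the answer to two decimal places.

23.28 mass %

Formula mass = 1×40.078 + 1×32.06 + 6×15.999 + 4×1.008 = 172.164 g/mol, of which 40.078 g is Ca.
So Ca makes up 40.078/172.164 = 0.2328 of the mass, i.e. 23.28%.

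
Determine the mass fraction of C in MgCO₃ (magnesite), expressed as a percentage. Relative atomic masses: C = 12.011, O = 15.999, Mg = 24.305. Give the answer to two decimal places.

Formula mass = 1*24.305 + 1*12.011 + 3*15.999 = 84.313 g/mol, of which 12.011 g is C.
So C makes up 12.011/84.313 = 0.1425 of the mass, i.e. 14.25%.

14.25 wt%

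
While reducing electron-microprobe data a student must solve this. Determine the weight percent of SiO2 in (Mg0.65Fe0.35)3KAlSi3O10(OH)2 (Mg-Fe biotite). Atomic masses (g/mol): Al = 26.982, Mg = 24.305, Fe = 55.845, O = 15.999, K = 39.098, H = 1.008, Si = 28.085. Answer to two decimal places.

M((Mg0.65Fe0.35)3KAlSi3O10(OH)2) = 450.371 g/mol; M(SiO2) = 60.083 g/mol.
Moles SiO2 per formula unit = 3 Si ÷ 1 = 3.0000.
SiO2 fraction = (3.0000 × 60.083) / 450.371 = 180.249/450.371 = 0.4002.

40.02 wt%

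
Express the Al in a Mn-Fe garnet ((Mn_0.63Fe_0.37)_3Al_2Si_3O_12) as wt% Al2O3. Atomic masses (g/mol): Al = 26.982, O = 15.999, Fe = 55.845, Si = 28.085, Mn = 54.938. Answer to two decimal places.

20.56 wt%

Molar mass of (Mn_0.63Fe_0.37)_3Al_2Si_3O_12 = 1.89×54.938 + 1.11×55.845 + 2×26.982 + 3×28.085 + 12×15.999 = 496.028 g/mol.
Each formula unit contains 2 Al, equivalent to 2/2 = 1.0000 mol Al2O3.
M(Al2O3) = 2×26.982 + 3×15.999 = 101.961 g/mol.
Mass of Al2O3 per formula unit = 1.0000 × 101.961 = 101.961 g.
Al2O3 wt% = 101.961 / 496.028 × 100 = 20.56%.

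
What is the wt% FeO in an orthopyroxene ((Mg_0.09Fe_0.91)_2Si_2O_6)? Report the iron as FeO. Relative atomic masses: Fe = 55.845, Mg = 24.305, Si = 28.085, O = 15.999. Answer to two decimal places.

50.65 wt%

Molar mass of (Mg_0.09Fe_0.91)_2Si_2O_6 = 0.18*24.305 + 1.82*55.845 + 2*28.085 + 6*15.999 = 258.177 g/mol.
Each formula unit contains 1.82 Fe, equivalent to 1.82/1 = 1.8200 mol FeO.
M(FeO) = 1×55.845 + 1×15.999 = 71.844 g/mol.
Mass of FeO per formula unit = 1.8200 × 71.844 = 130.756 g.
FeO wt% = 130.756 / 258.177 × 100 = 50.65%.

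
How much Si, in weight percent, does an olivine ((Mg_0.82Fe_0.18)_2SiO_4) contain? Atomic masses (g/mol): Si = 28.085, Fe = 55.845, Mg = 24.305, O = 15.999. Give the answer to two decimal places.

18.47 weight percent

Formula mass = 1.64×24.305 + 0.36×55.845 + 1×28.085 + 4×15.999 = 152.045 g/mol, of which 28.085 g is Si.
So Si makes up 28.085/152.045 = 0.1847 of the mass, i.e. 18.47%.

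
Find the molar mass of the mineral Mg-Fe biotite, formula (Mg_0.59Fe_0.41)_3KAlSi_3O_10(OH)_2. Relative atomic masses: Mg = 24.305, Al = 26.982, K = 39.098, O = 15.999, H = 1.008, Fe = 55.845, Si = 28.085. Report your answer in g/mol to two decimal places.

The formula mass is the sum 1.77(24.305) + 1.23(55.845) + 1(39.098) + 1(26.982) + 3(28.085) + 12(15.999) + 2(1.008).

456.05 g/mol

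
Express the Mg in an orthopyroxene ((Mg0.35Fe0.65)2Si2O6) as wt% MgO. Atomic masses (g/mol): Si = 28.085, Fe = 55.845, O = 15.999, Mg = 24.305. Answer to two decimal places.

Formula mass = 241.776 g/mol.
0.70 Mg → 0.7000 mol MgO per formula unit; M(MgO) = 40.304, so MgO mass = 28.213 g.
28.213/241.776 × 100 = 11.67 wt%.

11.67 wt%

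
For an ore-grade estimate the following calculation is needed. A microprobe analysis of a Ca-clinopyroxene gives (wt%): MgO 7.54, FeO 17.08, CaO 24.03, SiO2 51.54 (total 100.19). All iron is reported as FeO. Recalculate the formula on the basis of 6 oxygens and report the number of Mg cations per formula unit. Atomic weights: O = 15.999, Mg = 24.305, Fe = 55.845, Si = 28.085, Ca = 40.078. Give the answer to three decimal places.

0.437 Mg apfu

MgO: 7.54/40.304 = 0.18708 mol → 0.18708 mol Mg, 0.18708 mol O.
FeO: 17.08/71.844 = 0.23774 mol → 0.23774 mol Fe, 0.23774 mol O.
CaO: 24.03/56.077 = 0.42852 mol → 0.42852 mol Ca, 0.42852 mol O.
SiO2: 51.54/60.083 = 0.85781 mol → 0.85781 mol Si, 1.71562 mol O.
Total oxygen = 2.56896 mol. Normalization factor = 6/2.56896 = 2.33558.
Mg per 6 O = 0.18708 × 2.33558 = 0.437.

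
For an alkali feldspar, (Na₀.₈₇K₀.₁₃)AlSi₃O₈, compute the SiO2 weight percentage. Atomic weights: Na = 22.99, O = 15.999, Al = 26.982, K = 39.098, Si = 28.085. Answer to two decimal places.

M((Na₀.₈₇K₀.₁₃)AlSi₃O₈) = 264.313 g/mol; M(SiO2) = 60.083 g/mol.
Moles SiO2 per formula unit = 3 Si ÷ 1 = 3.0000.
SiO2 fraction = (3.0000 × 60.083) / 264.313 = 180.249/264.313 = 0.6820.

68.20 wt%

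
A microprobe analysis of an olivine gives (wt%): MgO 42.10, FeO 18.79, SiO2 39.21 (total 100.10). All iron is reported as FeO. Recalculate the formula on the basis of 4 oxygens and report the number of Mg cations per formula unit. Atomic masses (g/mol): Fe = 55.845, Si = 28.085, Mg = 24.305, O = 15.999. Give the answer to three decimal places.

1.600 Mg apfu

MgO: 42.10/40.304 = 1.04456 mol → 1.04456 mol Mg, 1.04456 mol O.
FeO: 18.79/71.844 = 0.26154 mol → 0.26154 mol Fe, 0.26154 mol O.
SiO2: 39.21/60.083 = 0.65260 mol → 0.65260 mol Si, 1.30520 mol O.
Total oxygen = 2.61130 mol. Normalization factor = 4/2.61130 = 1.53180.
Mg per 4 O = 1.04456 × 1.53180 = 1.600.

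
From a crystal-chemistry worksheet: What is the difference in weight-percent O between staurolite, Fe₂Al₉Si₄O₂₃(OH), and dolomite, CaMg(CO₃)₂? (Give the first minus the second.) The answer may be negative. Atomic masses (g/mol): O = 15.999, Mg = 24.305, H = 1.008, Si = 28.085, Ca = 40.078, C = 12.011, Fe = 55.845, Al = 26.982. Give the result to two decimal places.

O in Fe₂Al₉Si₄O₂₃(OH): molar mass 851.852 g/mol; 24×15.999 = 383.976 g → 45.08 wt%.
O in CaMg(CO₃)₂: molar mass 184.399 g/mol; 6×15.999 = 95.994 g → 52.06 wt%.
Difference = 45.08 − 52.06 = -6.98 percentage points.

-6.98 percentage points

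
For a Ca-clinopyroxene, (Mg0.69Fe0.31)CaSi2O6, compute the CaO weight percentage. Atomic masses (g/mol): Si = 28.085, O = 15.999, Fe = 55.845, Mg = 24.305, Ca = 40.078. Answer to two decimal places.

Molar mass of (Mg0.69Fe0.31)CaSi2O6 = 0.69*24.305 + 0.31*55.845 + 1*40.078 + 2*28.085 + 6*15.999 = 226.324 g/mol.
Each formula unit contains 1 Ca, equivalent to 1/1 = 1.0000 mol CaO.
M(CaO) = 1×40.078 + 1×15.999 = 56.077 g/mol.
Mass of CaO per formula unit = 1.0000 × 56.077 = 56.077 g.
CaO wt% = 56.077 / 226.324 × 100 = 24.78%.

24.78 wt%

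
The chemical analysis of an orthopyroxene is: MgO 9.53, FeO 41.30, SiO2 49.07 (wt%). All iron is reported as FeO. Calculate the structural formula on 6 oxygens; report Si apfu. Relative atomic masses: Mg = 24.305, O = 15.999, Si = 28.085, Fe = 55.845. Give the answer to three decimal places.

MgO: 9.53/40.304 = 0.23645 mol → 0.23645 mol Mg, 0.23645 mol O.
FeO: 41.30/71.844 = 0.57486 mol → 0.57486 mol Fe, 0.57486 mol O.
SiO2: 49.07/60.083 = 0.81670 mol → 0.81670 mol Si, 1.63340 mol O.
Total oxygen = 2.44471 mol. Normalization factor = 6/2.44471 = 2.45428.
Si per 6 O = 0.81670 × 2.45428 = 2.004.

2.004 Si apfu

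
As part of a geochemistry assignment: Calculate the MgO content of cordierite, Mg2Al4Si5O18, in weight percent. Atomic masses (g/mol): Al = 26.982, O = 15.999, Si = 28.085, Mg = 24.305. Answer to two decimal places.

Molar mass of Mg2Al4Si5O18 = 2*24.305 + 4*26.982 + 5*28.085 + 18*15.999 = 584.945 g/mol.
Each formula unit contains 2 Mg, equivalent to 2/1 = 2.0000 mol MgO.
M(MgO) = 1×24.305 + 1×15.999 = 40.304 g/mol.
Mass of MgO per formula unit = 2.0000 × 40.304 = 80.608 g.
MgO wt% = 80.608 / 584.945 × 100 = 13.78%.

13.78 wt%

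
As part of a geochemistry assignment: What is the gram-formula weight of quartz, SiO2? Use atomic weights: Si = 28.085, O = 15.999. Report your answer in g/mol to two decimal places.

60.08 g/mol

The formula mass is the sum 1·28.085 + 2·15.999.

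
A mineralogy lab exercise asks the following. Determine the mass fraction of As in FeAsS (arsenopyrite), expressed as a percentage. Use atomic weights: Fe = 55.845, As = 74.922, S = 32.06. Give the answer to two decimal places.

46.01 mass %

Formula mass = 1·55.845 + 1·74.922 + 1·32.06 = 162.827 g/mol, of which 74.922 g is As.
So As makes up 74.922/162.827 = 0.4601 of the mass, i.e. 46.01%.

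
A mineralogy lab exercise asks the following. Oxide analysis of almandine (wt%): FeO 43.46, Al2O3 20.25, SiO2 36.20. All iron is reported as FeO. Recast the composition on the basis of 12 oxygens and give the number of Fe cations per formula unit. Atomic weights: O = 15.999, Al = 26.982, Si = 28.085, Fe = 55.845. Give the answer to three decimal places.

3.017 Fe apfu

43.46 wt% FeO ÷ 71.844 g/mol = 0.60492 mol, giving 0.60492 Fe and 0.60492 O.
20.25 wt% Al2O3 ÷ 101.961 g/mol = 0.19861 mol, giving 0.39722 Al and 0.59583 O.
36.20 wt% SiO2 ÷ 60.083 g/mol = 0.60250 mol, giving 0.60250 Si and 1.20500 O.
Oxygen sums to 2.40575; scaling by 12/2.40575 = 4.98805 puts the formula on 12 O.
Fe: 0.60492 × 4.98805 = 3.017 atoms per formula unit.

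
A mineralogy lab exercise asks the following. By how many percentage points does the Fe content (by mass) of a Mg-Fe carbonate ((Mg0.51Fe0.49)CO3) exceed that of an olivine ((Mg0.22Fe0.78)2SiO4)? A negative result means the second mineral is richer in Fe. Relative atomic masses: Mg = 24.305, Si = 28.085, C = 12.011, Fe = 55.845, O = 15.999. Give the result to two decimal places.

-18.45 percentage points

Fe in (Mg0.51Fe0.49)CO3: molar mass 99.768 g/mol; 0.49×55.845 = 27.364 g → 27.43 wt%.
Fe in (Mg0.22Fe0.78)2SiO4: molar mass 189.893 g/mol; 1.56×55.845 = 87.118 g → 45.88 wt%.
Difference = 27.43 − 45.88 = -18.45 percentage points.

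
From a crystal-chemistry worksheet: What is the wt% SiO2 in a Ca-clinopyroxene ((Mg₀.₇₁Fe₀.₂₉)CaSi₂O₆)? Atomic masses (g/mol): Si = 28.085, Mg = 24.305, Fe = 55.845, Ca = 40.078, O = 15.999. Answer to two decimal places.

53.24 wt%

Molar mass of (Mg₀.₇₁Fe₀.₂₉)CaSi₂O₆ = 0.71·24.305 + 0.29·55.845 + 1·40.078 + 2·28.085 + 6·15.999 = 225.694 g/mol.
Each formula unit contains 2 Si, equivalent to 2/1 = 2.0000 mol SiO2.
M(SiO2) = 1×28.085 + 2×15.999 = 60.083 g/mol.
Mass of SiO2 per formula unit = 2.0000 × 60.083 = 120.166 g.
SiO2 wt% = 120.166 / 225.694 × 100 = 53.24%.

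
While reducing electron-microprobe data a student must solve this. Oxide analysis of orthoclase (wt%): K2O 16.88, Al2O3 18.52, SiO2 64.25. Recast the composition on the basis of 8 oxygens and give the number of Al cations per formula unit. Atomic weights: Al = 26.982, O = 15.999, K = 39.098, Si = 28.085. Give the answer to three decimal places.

1.015 Al apfu

K2O: 16.88/94.195 = 0.17920 mol → 0.35840 mol K, 0.17920 mol O.
Al2O3: 18.52/101.961 = 0.18164 mol → 0.36328 mol Al, 0.54492 mol O.
SiO2: 64.25/60.083 = 1.06935 mol → 1.06935 mol Si, 2.13870 mol O.
Total oxygen = 2.86282 mol. Normalization factor = 8/2.86282 = 2.79445.
Al per 8 O = 0.36328 × 2.79445 = 1.015.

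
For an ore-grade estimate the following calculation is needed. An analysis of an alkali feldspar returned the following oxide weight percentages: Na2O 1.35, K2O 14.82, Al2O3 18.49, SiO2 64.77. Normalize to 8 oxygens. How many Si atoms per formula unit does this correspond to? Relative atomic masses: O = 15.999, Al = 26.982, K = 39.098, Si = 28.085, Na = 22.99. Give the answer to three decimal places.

Na2O: 1.35/61.979 = 0.02178 mol → 0.04356 mol Na, 0.02178 mol O.
K2O: 14.82/94.195 = 0.15733 mol → 0.31466 mol K, 0.15733 mol O.
Al2O3: 18.49/101.961 = 0.18134 mol → 0.36268 mol Al, 0.54402 mol O.
SiO2: 64.77/60.083 = 1.07801 mol → 1.07801 mol Si, 2.15602 mol O.
Total oxygen = 2.87915 mol. Normalization factor = 8/2.87915 = 2.77860.
Si per 8 O = 1.07801 × 2.77860 = 2.995.

2.995 Si apfu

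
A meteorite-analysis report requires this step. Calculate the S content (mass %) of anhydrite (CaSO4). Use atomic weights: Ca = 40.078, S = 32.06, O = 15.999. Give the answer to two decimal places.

23.55 mass %

M(CaSO4) = 136.134 g/mol.
S contributes 1 × 32.06 = 32.060 g per mole.
32.060/136.134 = 0.2355 → 23.55%.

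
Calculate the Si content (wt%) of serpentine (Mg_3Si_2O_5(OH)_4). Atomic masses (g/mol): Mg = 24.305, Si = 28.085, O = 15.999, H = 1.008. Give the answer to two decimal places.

20.27 wt%

Molar mass of Mg_3Si_2O_5(OH)_4: 3·24.305 + 2·28.085 + 9·15.999 + 4·1.008 = 277.108 g/mol.
Mass of Si per formula unit: 2 × 28.085 = 56.170 g.
Weight fraction Si = 56.170 / 277.108 = 0.2027.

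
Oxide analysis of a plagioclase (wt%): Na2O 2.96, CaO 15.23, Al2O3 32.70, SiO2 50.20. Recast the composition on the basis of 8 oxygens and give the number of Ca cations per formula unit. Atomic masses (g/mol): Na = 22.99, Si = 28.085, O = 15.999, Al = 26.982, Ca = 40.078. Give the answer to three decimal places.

0.736 Ca apfu

Na2O: 2.96/61.979 = 0.04776 mol → 0.09552 mol Na, 0.04776 mol O.
CaO: 15.23/56.077 = 0.27159 mol → 0.27159 mol Ca, 0.27159 mol O.
Al2O3: 32.70/101.961 = 0.32071 mol → 0.64142 mol Al, 0.96213 mol O.
SiO2: 50.20/60.083 = 0.83551 mol → 0.83551 mol Si, 1.67102 mol O.
Total oxygen = 2.95250 mol. Normalization factor = 8/2.95250 = 2.70957.
Ca per 8 O = 0.27159 × 2.70957 = 0.736.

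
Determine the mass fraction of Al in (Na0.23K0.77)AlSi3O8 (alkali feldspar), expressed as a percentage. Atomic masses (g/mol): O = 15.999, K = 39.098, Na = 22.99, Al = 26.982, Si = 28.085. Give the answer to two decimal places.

M((Na0.23K0.77)AlSi3O8) = 274.622 g/mol.
Al contributes 1 × 26.982 = 26.982 g per mole.
26.982/274.622 = 0.0983 → 9.83%.

9.83 mass %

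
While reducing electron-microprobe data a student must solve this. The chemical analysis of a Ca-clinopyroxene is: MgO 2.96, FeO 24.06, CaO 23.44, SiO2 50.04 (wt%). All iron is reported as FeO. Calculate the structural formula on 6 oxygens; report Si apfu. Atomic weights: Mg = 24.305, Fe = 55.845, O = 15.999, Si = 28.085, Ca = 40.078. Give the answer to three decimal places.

2.005 Si apfu

MgO: 2.96/40.304 = 0.07344 mol → 0.07344 mol Mg, 0.07344 mol O.
FeO: 24.06/71.844 = 0.33489 mol → 0.33489 mol Fe, 0.33489 mol O.
CaO: 23.44/56.077 = 0.41800 mol → 0.41800 mol Ca, 0.41800 mol O.
SiO2: 50.04/60.083 = 0.83285 mol → 0.83285 mol Si, 1.66570 mol O.
Total oxygen = 2.49203 mol. Normalization factor = 6/2.49203 = 2.40768.
Si per 6 O = 0.83285 × 2.40768 = 2.005.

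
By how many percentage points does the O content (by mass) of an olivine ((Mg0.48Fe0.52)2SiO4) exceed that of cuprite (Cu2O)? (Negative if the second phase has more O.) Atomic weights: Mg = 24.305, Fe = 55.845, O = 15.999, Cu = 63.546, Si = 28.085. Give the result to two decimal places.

25.71 percentage points

O in (Mg0.48Fe0.52)2SiO4: molar mass 173.493 g/mol; 4×15.999 = 63.996 g → 36.89 wt%.
O in Cu2O: molar mass 143.091 g/mol; 1×15.999 = 15.999 g → 11.18 wt%.
Difference = 36.89 − 11.18 = 25.71 percentage points.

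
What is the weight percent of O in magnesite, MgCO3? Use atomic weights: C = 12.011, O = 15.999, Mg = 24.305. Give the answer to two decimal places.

Formula mass = 1×24.305 + 1×12.011 + 3×15.999 = 84.313 g/mol, of which 47.997 g is O.
So O makes up 47.997/84.313 = 0.5693 of the mass, i.e. 56.93%.

56.93 weight percent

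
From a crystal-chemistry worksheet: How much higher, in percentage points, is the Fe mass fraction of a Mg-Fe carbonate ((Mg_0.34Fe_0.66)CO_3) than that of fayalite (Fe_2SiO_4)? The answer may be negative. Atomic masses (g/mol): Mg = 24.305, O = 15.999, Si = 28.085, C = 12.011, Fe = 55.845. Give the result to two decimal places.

First mineral: 36.858 g Fe in 105.129 g formula = 35.06 wt% Fe.
Second mineral: 111.690 g Fe in 203.771 g formula = 54.81 wt% Fe.
35.06% − 54.81% gives a difference of -19.75 percentage points.

-19.75 percentage points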